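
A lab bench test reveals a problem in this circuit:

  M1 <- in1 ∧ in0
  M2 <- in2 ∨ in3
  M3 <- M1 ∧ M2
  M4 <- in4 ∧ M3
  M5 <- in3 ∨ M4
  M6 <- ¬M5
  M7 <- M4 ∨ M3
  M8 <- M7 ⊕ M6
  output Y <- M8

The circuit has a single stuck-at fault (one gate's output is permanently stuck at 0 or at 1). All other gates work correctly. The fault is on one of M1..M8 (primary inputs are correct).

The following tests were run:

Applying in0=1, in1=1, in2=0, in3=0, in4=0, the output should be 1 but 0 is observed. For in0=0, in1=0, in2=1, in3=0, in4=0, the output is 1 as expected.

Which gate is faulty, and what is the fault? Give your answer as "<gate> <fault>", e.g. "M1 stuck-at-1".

Fault-free values for test 1 (in0=1, in1=1, in2=0, in3=0, in4=0): M1=1, M2=0, M3=0, M4=0, M5=0, M6=1, M7=0, M8=1, giving Y=1. Observed 0.
Test 1: faults giving observed 0 are {M2 stuck-at-1, M3 stuck-at-1, M5 stuck-at-1, M6 stuck-at-0, M7 stuck-at-1, M8 stuck-at-0}.
Test 2 (in0=0, in1=0, in2=1, in3=0, in4=0): fault-free M1=0, M2=1, M3=0, M4=0, M5=0, M6=1, M7=0, M8=1 → 1; observed 1. Eliminates M3 stuck-at-1, M5 stuck-at-1, M6 stuck-at-0, M7 stuck-at-1, M8 stuck-at-0.
Only M2 stuck-at-1 is consistent with every test.

M2 stuck-at-1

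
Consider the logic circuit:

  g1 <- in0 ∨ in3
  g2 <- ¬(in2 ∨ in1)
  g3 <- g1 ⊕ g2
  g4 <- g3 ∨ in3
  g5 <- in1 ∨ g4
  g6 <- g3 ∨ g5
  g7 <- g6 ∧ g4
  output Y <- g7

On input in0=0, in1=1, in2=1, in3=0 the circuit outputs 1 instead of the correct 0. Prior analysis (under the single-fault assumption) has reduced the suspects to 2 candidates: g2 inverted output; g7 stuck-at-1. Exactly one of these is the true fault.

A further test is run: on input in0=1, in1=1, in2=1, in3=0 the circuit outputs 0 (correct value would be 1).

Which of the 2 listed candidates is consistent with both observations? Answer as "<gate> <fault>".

Evaluate each candidate on input in0=1, in1=1, in2=1, in3=0:
  g2 inverted output: g1=1, g2=1 [inverted output], g3=0, g4=0, g5=1, g6=1, g7=0 → 0 — matches
  g7 stuck-at-1: g1=1, g2=0, g3=1, g4=1, g5=1, g6=1, g7=1 [stuck-at-1] → 1 — eliminated
Only g2 inverted output reproduces the observed 0.

g2 inverted output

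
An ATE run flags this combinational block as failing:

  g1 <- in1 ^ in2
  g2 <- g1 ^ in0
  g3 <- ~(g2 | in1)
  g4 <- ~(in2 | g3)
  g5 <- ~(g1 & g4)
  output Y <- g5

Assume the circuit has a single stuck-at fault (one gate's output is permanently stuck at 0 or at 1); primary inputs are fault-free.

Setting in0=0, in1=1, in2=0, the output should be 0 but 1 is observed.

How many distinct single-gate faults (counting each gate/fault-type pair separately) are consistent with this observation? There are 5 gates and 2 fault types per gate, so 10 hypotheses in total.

Fault-free: g1=1, g2=1, g3=0, g4=1, g5=0 → 0. Observed 1.
  g1 stuck-at-0: output 1 ✓
  g1 stuck-at-1: output 0 ✗
  g2 stuck-at-0: output 0 ✗
  g2 stuck-at-1: output 0 ✗
  g3 stuck-at-0: output 0 ✗
  g3 stuck-at-1: output 1 ✓
  g4 stuck-at-0: output 1 ✓
  g4 stuck-at-1: output 0 ✗
  g5 stuck-at-0: output 0 ✗
  g5 stuck-at-1: output 1 ✓
Consistent faults: {g1 stuck-at-0, g3 stuck-at-1, g4 stuck-at-0, g5 stuck-at-1} — 4 in all.

4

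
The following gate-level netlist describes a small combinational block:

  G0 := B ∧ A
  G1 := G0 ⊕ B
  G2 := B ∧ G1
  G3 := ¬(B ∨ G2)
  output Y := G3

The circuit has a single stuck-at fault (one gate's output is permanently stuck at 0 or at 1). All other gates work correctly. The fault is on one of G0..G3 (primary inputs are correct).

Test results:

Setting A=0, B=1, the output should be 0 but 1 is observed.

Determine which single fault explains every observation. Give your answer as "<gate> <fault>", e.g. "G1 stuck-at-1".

G3 stuck-at-1

Fault-free values for test 1 (A=0, B=1): G0=0, G1=1, G2=1, G3=0, giving Y=0. Observed 1.
Test 1: faults giving observed 1 are {G3 stuck-at-1}.
Only G3 stuck-at-1 is consistent with every test.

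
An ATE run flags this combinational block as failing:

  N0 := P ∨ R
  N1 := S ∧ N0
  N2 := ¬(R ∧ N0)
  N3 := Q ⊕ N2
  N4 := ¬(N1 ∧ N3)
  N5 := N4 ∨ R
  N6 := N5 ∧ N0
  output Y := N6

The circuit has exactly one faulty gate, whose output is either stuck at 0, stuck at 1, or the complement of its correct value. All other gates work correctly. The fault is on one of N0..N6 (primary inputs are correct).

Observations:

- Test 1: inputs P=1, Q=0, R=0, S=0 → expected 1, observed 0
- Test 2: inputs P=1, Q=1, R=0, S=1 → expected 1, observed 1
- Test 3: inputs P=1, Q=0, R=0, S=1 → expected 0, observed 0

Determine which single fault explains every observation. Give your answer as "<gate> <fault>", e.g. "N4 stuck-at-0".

Fault-free values for test 1 (P=1, Q=0, R=0, S=0): N0=1, N1=0, N2=1, N3=1, N4=1, N5=1, N6=1, giving Y=1. Observed 0.
Test 1: faults giving observed 0 are {N0 stuck-at-0, N0 inverted output, N1 stuck-at-1, N1 inverted output, N4 stuck-at-0, N4 inverted output, N5 stuck-at-0, N5 inverted output, N6 stuck-at-0, N6 inverted output}.
Test 2 (P=1, Q=1, R=0, S=1): fault-free N0=1, N1=1, N2=1, N3=0, N4=1, N5=1, N6=1 → 1; observed 1. Eliminates N0 stuck-at-0, N0 inverted output, N4 stuck-at-0, N4 inverted output, N5 stuck-at-0, N5 inverted output, N6 stuck-at-0, N6 inverted output.
Test 3 (P=1, Q=0, R=0, S=1): fault-free N0=1, N1=1, N2=1, N3=1, N4=0, N5=0, N6=0 → 0; observed 0. Eliminates N1 inverted output.
Only N1 stuck-at-1 is consistent with every test.

N1 stuck-at-1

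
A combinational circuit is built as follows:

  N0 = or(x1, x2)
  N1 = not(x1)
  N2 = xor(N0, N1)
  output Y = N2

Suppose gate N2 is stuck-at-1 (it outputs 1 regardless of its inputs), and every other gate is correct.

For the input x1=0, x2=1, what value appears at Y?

1

Propagate with N2 forced: N0=1, N1=1, N2=1 [stuck-at-1].
So Y = 1. (Without the fault it would be 0.)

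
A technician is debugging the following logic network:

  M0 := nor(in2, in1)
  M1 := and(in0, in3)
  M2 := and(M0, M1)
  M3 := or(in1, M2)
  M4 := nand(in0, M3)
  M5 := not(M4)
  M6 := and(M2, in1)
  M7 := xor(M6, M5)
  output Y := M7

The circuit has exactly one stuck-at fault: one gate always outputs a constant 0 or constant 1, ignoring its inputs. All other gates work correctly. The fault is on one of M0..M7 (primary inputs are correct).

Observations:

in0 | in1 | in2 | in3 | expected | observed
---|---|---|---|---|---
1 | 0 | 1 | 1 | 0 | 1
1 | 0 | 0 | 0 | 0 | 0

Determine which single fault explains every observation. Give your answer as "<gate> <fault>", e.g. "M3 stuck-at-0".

Fault-free values for test 1 (in0=1, in1=0, in2=1, in3=1): M0=0, M1=1, M2=0, M3=0, M4=1, M5=0, M6=0, M7=0, giving Y=0. Observed 1.
Test 1: faults giving observed 1 are {M0 stuck-at-1, M2 stuck-at-1, M3 stuck-at-1, M4 stuck-at-0, M5 stuck-at-1, M6 stuck-at-1, M7 stuck-at-1}.
Test 2 (in0=1, in1=0, in2=0, in3=0): fault-free M0=1, M1=0, M2=0, M3=0, M4=1, M5=0, M6=0, M7=0 → 0; observed 0. Eliminates M2 stuck-at-1, M3 stuck-at-1, M4 stuck-at-0, M5 stuck-at-1, M6 stuck-at-1, M7 stuck-at-1.
Only M0 stuck-at-1 is consistent with every test.

M0 stuck-at-1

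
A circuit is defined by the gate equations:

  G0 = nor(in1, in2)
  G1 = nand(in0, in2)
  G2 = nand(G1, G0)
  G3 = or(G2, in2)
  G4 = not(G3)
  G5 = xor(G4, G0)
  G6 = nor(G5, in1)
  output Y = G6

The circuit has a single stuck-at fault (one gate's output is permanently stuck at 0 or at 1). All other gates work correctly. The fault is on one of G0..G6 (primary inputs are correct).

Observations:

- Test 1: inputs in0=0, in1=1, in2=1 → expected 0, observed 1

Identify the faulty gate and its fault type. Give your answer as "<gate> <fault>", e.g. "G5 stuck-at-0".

G6 stuck-at-1

Fault-free values for test 1 (in0=0, in1=1, in2=1): G0=0, G1=1, G2=1, G3=1, G4=0, G5=0, G6=0, giving Y=0. Observed 1.
Test 1: faults giving observed 1 are {G6 stuck-at-1}.
Only G6 stuck-at-1 is consistent with every test.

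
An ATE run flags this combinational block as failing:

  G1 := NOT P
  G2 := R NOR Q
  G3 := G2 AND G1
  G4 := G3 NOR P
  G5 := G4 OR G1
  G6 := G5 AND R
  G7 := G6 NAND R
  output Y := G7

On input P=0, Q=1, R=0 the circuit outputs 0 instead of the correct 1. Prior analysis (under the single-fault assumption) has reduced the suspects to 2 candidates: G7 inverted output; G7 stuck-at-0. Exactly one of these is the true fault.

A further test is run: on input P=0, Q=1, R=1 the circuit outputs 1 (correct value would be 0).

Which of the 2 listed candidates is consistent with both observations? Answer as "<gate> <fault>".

Evaluate each candidate on input P=0, Q=1, R=1:
  G7 inverted output: G1=1, G2=0, G3=0, G4=1, G5=1, G6=1, G7=1 [inverted output] → 1 — matches
  G7 stuck-at-0: G1=1, G2=0, G3=0, G4=1, G5=1, G6=1, G7=0 [stuck-at-0] → 0 — eliminated
Only G7 inverted output reproduces the observed 1.

G7 inverted output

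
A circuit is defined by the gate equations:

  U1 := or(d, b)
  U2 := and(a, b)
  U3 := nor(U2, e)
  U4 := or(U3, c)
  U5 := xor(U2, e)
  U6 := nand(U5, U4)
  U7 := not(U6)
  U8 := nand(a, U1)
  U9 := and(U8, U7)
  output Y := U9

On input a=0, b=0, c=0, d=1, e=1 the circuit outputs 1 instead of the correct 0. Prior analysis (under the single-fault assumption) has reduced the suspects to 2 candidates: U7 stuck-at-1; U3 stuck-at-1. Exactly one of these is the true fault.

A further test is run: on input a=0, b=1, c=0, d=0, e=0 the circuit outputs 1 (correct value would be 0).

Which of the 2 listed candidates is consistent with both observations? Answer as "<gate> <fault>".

U7 stuck-at-1

Evaluate each candidate on input a=0, b=1, c=0, d=0, e=0:
  U7 stuck-at-1: U1=1, U2=0, U3=1, U4=1, U5=0, U6=1, U7=1 [stuck-at-1], U8=1, U9=1 → 1 — matches
  U3 stuck-at-1: U1=1, U2=0, U3=1 [stuck-at-1], U4=1, U5=0, U6=1, U7=0, U8=1, U9=0 → 0 — eliminated
Only U7 stuck-at-1 reproduces the observed 1.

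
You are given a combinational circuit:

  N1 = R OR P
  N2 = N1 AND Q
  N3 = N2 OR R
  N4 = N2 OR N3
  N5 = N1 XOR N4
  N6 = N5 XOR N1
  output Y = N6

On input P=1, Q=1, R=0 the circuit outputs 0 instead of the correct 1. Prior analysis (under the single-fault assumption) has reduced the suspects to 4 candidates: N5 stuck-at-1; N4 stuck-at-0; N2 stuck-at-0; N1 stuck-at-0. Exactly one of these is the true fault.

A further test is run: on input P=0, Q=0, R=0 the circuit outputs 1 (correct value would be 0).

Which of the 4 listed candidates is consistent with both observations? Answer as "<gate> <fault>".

N5 stuck-at-1

Evaluate each candidate on input P=0, Q=0, R=0:
  N5 stuck-at-1: N1=0, N2=0, N3=0, N4=0, N5=1 [stuck-at-1], N6=1 → 1 — matches
  N4 stuck-at-0: N1=0, N2=0, N3=0, N4=0 [stuck-at-0], N5=0, N6=0 → 0 — eliminated
  N2 stuck-at-0: N1=0, N2=0 [stuck-at-0], N3=0, N4=0, N5=0, N6=0 → 0 — eliminated
  N1 stuck-at-0: N1=0 [stuck-at-0], N2=0, N3=0, N4=0, N5=0, N6=0 → 0 — eliminated
Only N5 stuck-at-1 reproduces the observed 1.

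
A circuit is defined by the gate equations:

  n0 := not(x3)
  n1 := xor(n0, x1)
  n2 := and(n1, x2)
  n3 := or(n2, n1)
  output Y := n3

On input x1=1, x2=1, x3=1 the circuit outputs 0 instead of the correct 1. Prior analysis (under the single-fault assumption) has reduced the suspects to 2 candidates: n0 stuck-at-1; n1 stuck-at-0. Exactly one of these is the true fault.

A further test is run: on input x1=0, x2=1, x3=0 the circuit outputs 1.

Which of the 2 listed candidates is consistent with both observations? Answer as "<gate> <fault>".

n0 stuck-at-1

Evaluate each candidate on input x1=0, x2=1, x3=0:
  n0 stuck-at-1: n0=1 [stuck-at-1], n1=1, n2=1, n3=1 → 1 — matches
  n1 stuck-at-0: n0=1, n1=0 [stuck-at-0], n2=0, n3=0 → 0 — eliminated
Only n0 stuck-at-1 reproduces the observed 1.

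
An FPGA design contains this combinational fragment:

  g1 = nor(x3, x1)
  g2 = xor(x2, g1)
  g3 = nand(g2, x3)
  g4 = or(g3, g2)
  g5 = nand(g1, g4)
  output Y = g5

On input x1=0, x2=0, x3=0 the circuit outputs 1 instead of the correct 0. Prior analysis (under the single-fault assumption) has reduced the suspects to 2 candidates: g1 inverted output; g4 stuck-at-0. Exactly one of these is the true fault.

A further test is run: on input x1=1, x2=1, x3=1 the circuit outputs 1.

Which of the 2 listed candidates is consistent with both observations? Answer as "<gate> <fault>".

Evaluate each candidate on input x1=1, x2=1, x3=1:
  g1 inverted output: g1=1 [inverted output], g2=0, g3=1, g4=1, g5=0 → 0 — eliminated
  g4 stuck-at-0: g1=0, g2=1, g3=0, g4=0 [stuck-at-0], g5=1 → 1 — matches
Only g4 stuck-at-0 reproduces the observed 1.

g4 stuck-at-0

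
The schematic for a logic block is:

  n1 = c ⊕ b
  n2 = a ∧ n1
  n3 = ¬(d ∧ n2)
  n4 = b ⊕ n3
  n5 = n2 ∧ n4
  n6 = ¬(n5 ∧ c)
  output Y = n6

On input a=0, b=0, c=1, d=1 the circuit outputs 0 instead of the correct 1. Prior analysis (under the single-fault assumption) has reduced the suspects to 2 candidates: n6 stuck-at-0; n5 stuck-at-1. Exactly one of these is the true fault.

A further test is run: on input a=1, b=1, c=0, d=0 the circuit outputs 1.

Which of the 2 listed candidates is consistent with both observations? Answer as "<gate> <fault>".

Evaluate each candidate on input a=1, b=1, c=0, d=0:
  n6 stuck-at-0: n1=1, n2=1, n3=1, n4=0, n5=0, n6=0 [stuck-at-0] → 0 — eliminated
  n5 stuck-at-1: n1=1, n2=1, n3=1, n4=0, n5=1 [stuck-at-1], n6=1 → 1 — matches
Only n5 stuck-at-1 reproduces the observed 1.

n5 stuck-at-1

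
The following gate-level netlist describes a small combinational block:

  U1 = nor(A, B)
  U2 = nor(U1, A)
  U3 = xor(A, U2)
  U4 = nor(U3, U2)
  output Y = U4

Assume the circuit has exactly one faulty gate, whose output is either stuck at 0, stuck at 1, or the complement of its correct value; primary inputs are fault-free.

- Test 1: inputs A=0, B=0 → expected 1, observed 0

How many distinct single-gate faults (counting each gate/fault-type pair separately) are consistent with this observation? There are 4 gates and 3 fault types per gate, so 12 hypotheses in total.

8

Fault-free: U1=1, U2=0, U3=0, U4=1 → 1. Observed 0.
  U1 stuck-at-0: output 0 ✓
  U1 stuck-at-1: output 1 ✗
  U1 inverted output: output 0 ✓
  U2 stuck-at-0: output 1 ✗
  U2 stuck-at-1: output 0 ✓
  U2 inverted output: output 0 ✓
  U3 stuck-at-0: output 1 ✗
  U3 stuck-at-1: output 0 ✓
  U3 inverted output: output 0 ✓
  U4 stuck-at-0: output 0 ✓
  U4 stuck-at-1: output 1 ✗
  U4 inverted output: output 0 ✓
Consistent faults: {U1 stuck-at-0, U1 inverted output, U2 stuck-at-1, U2 inverted output, U3 stuck-at-1, U3 inverted output, U4 stuck-at-0, U4 inverted output} — 8 in all.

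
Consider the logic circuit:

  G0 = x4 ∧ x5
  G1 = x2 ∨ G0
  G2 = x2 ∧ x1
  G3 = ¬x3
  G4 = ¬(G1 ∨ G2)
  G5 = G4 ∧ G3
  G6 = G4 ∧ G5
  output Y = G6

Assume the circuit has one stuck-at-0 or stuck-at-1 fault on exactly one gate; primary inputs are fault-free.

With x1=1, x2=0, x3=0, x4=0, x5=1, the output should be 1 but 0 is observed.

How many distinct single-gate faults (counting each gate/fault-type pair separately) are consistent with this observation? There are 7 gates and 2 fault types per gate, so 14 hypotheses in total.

7

Fault-free: G0=0, G1=0, G2=0, G3=1, G4=1, G5=1, G6=1 → 1. Observed 0.
  G0 stuck-at-0: output 1 ✗
  G0 stuck-at-1: output 0 ✓
  G1 stuck-at-0: output 1 ✗
  G1 stuck-at-1: output 0 ✓
  G2 stuck-at-0: output 1 ✗
  G2 stuck-at-1: output 0 ✓
  G3 stuck-at-0: output 0 ✓
  G3 stuck-at-1: output 1 ✗
  G4 stuck-at-0: output 0 ✓
  G4 stuck-at-1: output 1 ✗
  G5 stuck-at-0: output 0 ✓
  G5 stuck-at-1: output 1 ✗
  G6 stuck-at-0: output 0 ✓
  G6 stuck-at-1: output 1 ✗
Consistent faults: {G0 stuck-at-1, G1 stuck-at-1, G2 stuck-at-1, G3 stuck-at-0, G4 stuck-at-0, G5 stuck-at-0, G6 stuck-at-0} — 7 in all.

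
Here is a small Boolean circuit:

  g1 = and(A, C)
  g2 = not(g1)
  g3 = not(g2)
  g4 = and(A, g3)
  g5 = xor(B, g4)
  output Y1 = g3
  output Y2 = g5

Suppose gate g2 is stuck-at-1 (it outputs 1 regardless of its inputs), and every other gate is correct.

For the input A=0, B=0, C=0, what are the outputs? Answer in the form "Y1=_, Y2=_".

Propagate with g2 forced: g1=0, g2=1 [stuck-at-1], g3=0, g4=0, g5=0.
So the outputs are Y1=0, Y2=0. (Same as the fault-free value — the fault is masked on this input.)

Y1=0, Y2=0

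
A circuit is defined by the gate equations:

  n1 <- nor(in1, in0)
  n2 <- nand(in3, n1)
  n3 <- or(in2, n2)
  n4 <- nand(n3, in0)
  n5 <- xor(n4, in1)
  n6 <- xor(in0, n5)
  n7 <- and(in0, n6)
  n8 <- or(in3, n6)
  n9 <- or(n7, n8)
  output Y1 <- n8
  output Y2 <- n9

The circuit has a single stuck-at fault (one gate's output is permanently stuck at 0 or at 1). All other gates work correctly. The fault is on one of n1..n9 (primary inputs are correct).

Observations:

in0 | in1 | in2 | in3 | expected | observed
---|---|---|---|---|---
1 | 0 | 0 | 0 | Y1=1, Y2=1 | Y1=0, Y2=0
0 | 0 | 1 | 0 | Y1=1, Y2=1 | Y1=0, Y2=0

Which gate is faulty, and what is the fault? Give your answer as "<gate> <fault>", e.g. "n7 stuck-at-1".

n6 stuck-at-0

Fault-free values for test 1 (in0=1, in1=0, in2=0, in3=0): n1=0, n2=1, n3=1, n4=0, n5=0, n6=1, n7=1, n8=1, n9=1, giving Y1=1, Y2=1. Observed Y1=0, Y2=0.
Test 1: faults giving observed Y1=0, Y2=0 are {n2 stuck-at-0, n3 stuck-at-0, n4 stuck-at-1, n5 stuck-at-1, n6 stuck-at-0}.
Test 2 (in0=0, in1=0, in2=1, in3=0): fault-free n1=1, n2=1, n3=1, n4=1, n5=1, n6=1, n7=0, n8=1, n9=1 → Y1=1, Y2=1; observed Y1=0, Y2=0. Eliminates n2 stuck-at-0, n3 stuck-at-0, n4 stuck-at-1, n5 stuck-at-1.
Only n6 stuck-at-0 is consistent with every test.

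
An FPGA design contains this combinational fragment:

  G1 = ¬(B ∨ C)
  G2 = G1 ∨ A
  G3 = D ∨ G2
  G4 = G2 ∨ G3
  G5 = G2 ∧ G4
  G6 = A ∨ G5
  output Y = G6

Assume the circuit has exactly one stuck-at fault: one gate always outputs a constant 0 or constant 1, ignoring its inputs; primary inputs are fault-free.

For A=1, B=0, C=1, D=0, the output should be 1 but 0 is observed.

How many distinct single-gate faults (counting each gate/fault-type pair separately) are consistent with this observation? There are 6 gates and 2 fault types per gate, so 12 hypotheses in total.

1

Fault-free: G1=0, G2=1, G3=1, G4=1, G5=1, G6=1 → 1. Observed 0.
  G1 stuck-at-0: output 1 ✗
  G1 stuck-at-1: output 1 ✗
  G2 stuck-at-0: output 1 ✗
  G2 stuck-at-1: output 1 ✗
  G3 stuck-at-0: output 1 ✗
  G3 stuck-at-1: output 1 ✗
  G4 stuck-at-0: output 1 ✗
  G4 stuck-at-1: output 1 ✗
  G5 stuck-at-0: output 1 ✗
  G5 stuck-at-1: output 1 ✗
  G6 stuck-at-0: output 0 ✓
  G6 stuck-at-1: output 1 ✗
Consistent faults: {G6 stuck-at-0} — 1 in all.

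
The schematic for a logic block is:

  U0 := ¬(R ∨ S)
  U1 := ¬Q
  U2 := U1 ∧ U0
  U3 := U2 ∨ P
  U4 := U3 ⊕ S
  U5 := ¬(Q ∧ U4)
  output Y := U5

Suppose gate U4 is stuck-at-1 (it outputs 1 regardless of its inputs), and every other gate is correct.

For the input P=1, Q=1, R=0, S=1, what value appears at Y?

0

Propagate with U4 forced: U0=0, U1=0, U2=0, U3=1, U4=1 [stuck-at-1], U5=0.
So Y = 0. (Without the fault it would be 1.)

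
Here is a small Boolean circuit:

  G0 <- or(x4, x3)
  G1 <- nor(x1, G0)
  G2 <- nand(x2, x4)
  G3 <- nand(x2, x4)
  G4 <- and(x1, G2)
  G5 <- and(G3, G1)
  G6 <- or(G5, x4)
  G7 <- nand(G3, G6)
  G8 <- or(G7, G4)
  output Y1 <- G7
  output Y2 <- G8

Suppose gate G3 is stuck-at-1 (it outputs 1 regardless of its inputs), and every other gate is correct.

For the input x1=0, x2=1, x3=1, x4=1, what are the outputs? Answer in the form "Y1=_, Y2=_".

Propagate with G3 forced: G0=1, G1=0, G2=0, G3=1 [stuck-at-1], G4=0, G5=0, G6=1, G7=0, G8=0.
So the outputs are Y1=0, Y2=0. (Without the fault they would be Y1=1, Y2=1.)

Y1=0, Y2=0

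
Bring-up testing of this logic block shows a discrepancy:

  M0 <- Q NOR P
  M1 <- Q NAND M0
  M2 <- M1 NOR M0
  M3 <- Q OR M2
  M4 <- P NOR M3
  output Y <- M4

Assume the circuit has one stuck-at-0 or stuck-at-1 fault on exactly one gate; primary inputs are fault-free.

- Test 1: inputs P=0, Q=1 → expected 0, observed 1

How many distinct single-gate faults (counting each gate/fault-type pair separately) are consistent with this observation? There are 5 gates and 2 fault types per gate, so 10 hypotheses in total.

2

Fault-free: M0=0, M1=1, M2=0, M3=1, M4=0 → 0. Observed 1.
  M0 stuck-at-0: output 0 ✗
  M0 stuck-at-1: output 0 ✗
  M1 stuck-at-0: output 0 ✗
  M1 stuck-at-1: output 0 ✗
  M2 stuck-at-0: output 0 ✗
  M2 stuck-at-1: output 0 ✗
  M3 stuck-at-0: output 1 ✓
  M3 stuck-at-1: output 0 ✗
  M4 stuck-at-0: output 0 ✗
  M4 stuck-at-1: output 1 ✓
Consistent faults: {M3 stuck-at-0, M4 stuck-at-1} — 2 in all.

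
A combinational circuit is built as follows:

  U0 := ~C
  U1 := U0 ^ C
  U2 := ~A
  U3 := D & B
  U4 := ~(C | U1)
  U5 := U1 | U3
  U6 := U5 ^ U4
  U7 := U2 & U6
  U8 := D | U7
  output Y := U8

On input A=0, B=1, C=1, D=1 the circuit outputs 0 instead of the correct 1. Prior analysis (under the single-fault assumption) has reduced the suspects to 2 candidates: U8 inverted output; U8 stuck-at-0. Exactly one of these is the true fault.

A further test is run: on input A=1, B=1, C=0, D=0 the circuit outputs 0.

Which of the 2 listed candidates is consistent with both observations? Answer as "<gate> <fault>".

U8 stuck-at-0

Evaluate each candidate on input A=1, B=1, C=0, D=0:
  U8 inverted output: U0=1, U1=1, U2=0, U3=0, U4=0, U5=1, U6=1, U7=0, U8=1 [inverted output] → 1 — eliminated
  U8 stuck-at-0: U0=1, U1=1, U2=0, U3=0, U4=0, U5=1, U6=1, U7=0, U8=0 [stuck-at-0] → 0 — matches
Only U8 stuck-at-0 reproduces the observed 0.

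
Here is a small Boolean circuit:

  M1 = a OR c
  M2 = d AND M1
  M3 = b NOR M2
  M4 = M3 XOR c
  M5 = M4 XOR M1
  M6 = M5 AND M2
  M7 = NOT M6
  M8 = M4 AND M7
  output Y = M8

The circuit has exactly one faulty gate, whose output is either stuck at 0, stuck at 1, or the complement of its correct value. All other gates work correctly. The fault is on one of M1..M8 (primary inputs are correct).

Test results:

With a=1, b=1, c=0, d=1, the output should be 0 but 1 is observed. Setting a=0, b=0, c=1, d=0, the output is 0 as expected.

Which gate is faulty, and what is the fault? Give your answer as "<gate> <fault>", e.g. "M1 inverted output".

Fault-free values for test 1 (a=1, b=1, c=0, d=1): M1=1, M2=1, M3=0, M4=0, M5=1, M6=1, M7=0, M8=0, giving Y=0. Observed 1.
Test 1: faults giving observed 1 are {M3 stuck-at-1, M3 inverted output, M4 stuck-at-1, M4 inverted output, M8 stuck-at-1, M8 inverted output}.
Test 2 (a=0, b=0, c=1, d=0): fault-free M1=1, M2=0, M3=1, M4=0, M5=1, M6=0, M7=1, M8=0 → 0; observed 0. Eliminates M3 inverted output, M4 stuck-at-1, M4 inverted output, M8 stuck-at-1, M8 inverted output.
Only M3 stuck-at-1 is consistent with every test.

M3 stuck-at-1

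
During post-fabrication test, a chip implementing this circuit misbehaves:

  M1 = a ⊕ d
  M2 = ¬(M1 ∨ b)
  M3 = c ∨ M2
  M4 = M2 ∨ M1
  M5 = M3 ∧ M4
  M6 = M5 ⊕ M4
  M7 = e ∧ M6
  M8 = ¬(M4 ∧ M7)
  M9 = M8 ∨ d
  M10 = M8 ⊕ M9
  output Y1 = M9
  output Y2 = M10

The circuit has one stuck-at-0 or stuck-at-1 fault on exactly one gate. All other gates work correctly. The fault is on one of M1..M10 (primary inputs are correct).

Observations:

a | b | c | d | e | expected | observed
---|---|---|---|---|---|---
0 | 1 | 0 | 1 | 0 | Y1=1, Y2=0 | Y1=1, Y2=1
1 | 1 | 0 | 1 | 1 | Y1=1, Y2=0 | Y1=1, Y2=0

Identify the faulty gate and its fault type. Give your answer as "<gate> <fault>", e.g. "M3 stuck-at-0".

M7 stuck-at-1

Fault-free values for test 1 (a=0, b=1, c=0, d=1, e=0): M1=1, M2=0, M3=0, M4=1, M5=0, M6=1, M7=0, M8=1, M9=1, M10=0, giving Y1=1, Y2=0. Observed Y1=1, Y2=1.
Test 1: faults giving observed Y1=1, Y2=1 are {M7 stuck-at-1, M8 stuck-at-0, M10 stuck-at-1}.
Test 2 (a=1, b=1, c=0, d=1, e=1): fault-free M1=0, M2=0, M3=0, M4=0, M5=0, M6=0, M7=0, M8=1, M9=1, M10=0 → Y1=1, Y2=0; observed Y1=1, Y2=0. Eliminates M8 stuck-at-0, M10 stuck-at-1.
Only M7 stuck-at-1 is consistent with every test.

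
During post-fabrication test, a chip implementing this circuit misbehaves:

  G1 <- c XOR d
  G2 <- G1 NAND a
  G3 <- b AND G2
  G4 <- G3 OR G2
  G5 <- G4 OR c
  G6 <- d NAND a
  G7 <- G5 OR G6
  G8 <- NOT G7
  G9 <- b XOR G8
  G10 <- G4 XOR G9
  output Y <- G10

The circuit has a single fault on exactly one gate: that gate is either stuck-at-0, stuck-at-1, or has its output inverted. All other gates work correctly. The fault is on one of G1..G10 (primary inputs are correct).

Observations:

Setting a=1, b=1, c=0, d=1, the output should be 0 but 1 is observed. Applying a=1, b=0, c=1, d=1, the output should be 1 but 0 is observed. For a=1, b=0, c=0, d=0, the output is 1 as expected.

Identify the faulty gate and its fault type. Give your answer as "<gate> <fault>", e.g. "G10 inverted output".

G5 inverted output

Fault-free values for test 1 (a=1, b=1, c=0, d=1): G1=1, G2=0, G3=0, G4=0, G5=0, G6=0, G7=0, G8=1, G9=0, G10=0, giving Y=0. Observed 1.
Test 1: faults giving observed 1 are {G5 stuck-at-1, G5 inverted output, G6 stuck-at-1, G6 inverted output, G7 stuck-at-1, G7 inverted output, G8 stuck-at-0, G8 inverted output, G9 stuck-at-1, G9 inverted output, G10 stuck-at-1, G10 inverted output}.
Test 2 (a=1, b=0, c=1, d=1): fault-free G1=0, G2=1, G3=0, G4=1, G5=1, G6=0, G7=1, G8=0, G9=0, G10=1 → 1; observed 0. Eliminates G5 stuck-at-1, G6 stuck-at-1, G6 inverted output, G7 stuck-at-1, G8 stuck-at-0, G10 stuck-at-1.
Test 3 (a=1, b=0, c=0, d=0): fault-free G1=0, G2=1, G3=0, G4=1, G5=1, G6=1, G7=1, G8=0, G9=0, G10=1 → 1; observed 1. Eliminates G7 inverted output, G8 inverted output, G9 stuck-at-1, G9 inverted output, G10 inverted output.
Only G5 inverted output is consistent with every test.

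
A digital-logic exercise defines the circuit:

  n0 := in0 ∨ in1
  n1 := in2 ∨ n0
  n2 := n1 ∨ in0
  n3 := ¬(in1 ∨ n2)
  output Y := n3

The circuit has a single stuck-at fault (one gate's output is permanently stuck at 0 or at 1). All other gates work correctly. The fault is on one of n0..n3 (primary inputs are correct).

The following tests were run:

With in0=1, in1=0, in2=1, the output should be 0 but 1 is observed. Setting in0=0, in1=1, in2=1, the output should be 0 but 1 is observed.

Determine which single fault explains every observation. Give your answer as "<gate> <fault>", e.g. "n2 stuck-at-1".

Fault-free values for test 1 (in0=1, in1=0, in2=1): n0=1, n1=1, n2=1, n3=0, giving Y=0. Observed 1.
Test 1: faults giving observed 1 are {n2 stuck-at-0, n3 stuck-at-1}.
Test 2 (in0=0, in1=1, in2=1): fault-free n0=1, n1=1, n2=1, n3=0 → 0; observed 1. Eliminates n2 stuck-at-0.
Only n3 stuck-at-1 is consistent with every test.

n3 stuck-at-1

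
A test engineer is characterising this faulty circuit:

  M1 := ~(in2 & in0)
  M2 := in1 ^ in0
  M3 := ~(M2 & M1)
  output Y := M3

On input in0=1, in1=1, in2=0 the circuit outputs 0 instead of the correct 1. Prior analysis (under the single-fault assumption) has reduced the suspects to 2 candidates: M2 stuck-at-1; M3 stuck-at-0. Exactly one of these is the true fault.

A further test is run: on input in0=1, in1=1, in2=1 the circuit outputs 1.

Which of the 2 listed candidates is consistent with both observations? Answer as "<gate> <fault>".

Evaluate each candidate on input in0=1, in1=1, in2=1:
  M2 stuck-at-1: M1=0, M2=1 [stuck-at-1], M3=1 → 1 — matches
  M3 stuck-at-0: M1=0, M2=0, M3=0 [stuck-at-0] → 0 — eliminated
Only M2 stuck-at-1 reproduces the observed 1.

M2 stuck-at-1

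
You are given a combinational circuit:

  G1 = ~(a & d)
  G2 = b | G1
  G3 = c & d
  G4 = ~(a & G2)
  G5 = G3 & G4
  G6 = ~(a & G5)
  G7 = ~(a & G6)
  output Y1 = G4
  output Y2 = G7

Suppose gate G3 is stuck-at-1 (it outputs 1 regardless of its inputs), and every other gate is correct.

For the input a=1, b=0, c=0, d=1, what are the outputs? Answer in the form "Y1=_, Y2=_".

Y1=1, Y2=1

Propagate with G3 forced: G1=0, G2=0, G3=1 [stuck-at-1], G4=1, G5=1, G6=0, G7=1.
So the outputs are Y1=1, Y2=1. (Without the fault they would be Y1=1, Y2=0.)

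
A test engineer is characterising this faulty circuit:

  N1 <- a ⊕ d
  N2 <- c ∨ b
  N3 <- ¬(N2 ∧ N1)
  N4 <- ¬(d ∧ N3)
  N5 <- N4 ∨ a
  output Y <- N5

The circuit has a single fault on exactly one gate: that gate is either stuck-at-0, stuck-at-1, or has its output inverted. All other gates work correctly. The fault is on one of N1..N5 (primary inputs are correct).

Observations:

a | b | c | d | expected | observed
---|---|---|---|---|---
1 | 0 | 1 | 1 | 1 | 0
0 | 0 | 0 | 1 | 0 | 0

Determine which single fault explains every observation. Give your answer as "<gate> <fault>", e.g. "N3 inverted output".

N5 stuck-at-0

Fault-free values for test 1 (a=1, b=0, c=1, d=1): N1=0, N2=1, N3=1, N4=0, N5=1, giving Y=1. Observed 0.
Test 1: faults giving observed 0 are {N5 stuck-at-0, N5 inverted output}.
Test 2 (a=0, b=0, c=0, d=1): fault-free N1=1, N2=0, N3=1, N4=0, N5=0 → 0; observed 0. Eliminates N5 inverted output.
Only N5 stuck-at-0 is consistent with every test.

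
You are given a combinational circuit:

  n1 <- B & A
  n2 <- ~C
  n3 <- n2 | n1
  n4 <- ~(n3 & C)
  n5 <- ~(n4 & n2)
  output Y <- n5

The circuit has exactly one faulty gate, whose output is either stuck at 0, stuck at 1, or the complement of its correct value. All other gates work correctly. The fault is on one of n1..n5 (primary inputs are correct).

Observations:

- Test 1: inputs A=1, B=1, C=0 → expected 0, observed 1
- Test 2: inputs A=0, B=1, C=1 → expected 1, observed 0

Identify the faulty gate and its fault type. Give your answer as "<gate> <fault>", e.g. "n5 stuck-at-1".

Fault-free values for test 1 (A=1, B=1, C=0): n1=1, n2=1, n3=1, n4=1, n5=0, giving Y=0. Observed 1.
Test 1: faults giving observed 1 are {n2 stuck-at-0, n2 inverted output, n4 stuck-at-0, n4 inverted output, n5 stuck-at-1, n5 inverted output}.
Test 2 (A=0, B=1, C=1): fault-free n1=0, n2=0, n3=0, n4=1, n5=1 → 1; observed 0. Eliminates n2 stuck-at-0, n2 inverted output, n4 stuck-at-0, n4 inverted output, n5 stuck-at-1.
Only n5 inverted output is consistent with every test.

n5 inverted output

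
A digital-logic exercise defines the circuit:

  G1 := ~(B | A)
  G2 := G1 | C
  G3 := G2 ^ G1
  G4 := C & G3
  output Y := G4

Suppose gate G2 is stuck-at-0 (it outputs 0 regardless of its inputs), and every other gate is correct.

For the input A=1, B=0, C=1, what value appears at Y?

0

Propagate with G2 forced: G1=0, G2=0 [stuck-at-0], G3=0, G4=0.
So Y = 0. (Without the fault it would be 1.)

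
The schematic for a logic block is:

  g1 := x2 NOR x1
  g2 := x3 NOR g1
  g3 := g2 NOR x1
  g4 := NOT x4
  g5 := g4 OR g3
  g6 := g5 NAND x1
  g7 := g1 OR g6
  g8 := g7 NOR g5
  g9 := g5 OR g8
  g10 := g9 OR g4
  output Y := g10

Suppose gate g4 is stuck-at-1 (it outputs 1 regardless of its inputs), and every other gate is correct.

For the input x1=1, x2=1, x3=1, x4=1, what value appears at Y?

1

Propagate with g4 forced: g1=0, g2=0, g3=0, g4=1 [stuck-at-1], g5=1, g6=0, g7=0, g8=0, g9=1, g10=1.
So Y = 1. (Without the fault it would be 0.)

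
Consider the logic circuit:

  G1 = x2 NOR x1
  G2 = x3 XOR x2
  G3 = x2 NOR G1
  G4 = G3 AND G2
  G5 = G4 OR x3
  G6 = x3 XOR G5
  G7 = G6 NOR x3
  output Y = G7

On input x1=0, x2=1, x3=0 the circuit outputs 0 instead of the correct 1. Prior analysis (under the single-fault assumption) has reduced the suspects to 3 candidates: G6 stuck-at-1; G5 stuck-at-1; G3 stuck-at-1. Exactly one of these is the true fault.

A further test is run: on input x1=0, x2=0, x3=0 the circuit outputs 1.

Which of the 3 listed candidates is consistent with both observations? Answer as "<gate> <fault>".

Evaluate each candidate on input x1=0, x2=0, x3=0:
  G6 stuck-at-1: G1=1, G2=0, G3=0, G4=0, G5=0, G6=1 [stuck-at-1], G7=0 → 0 — eliminated
  G5 stuck-at-1: G1=1, G2=0, G3=0, G4=0, G5=1 [stuck-at-1], G6=1, G7=0 → 0 — eliminated
  G3 stuck-at-1: G1=1, G2=0, G3=1 [stuck-at-1], G4=0, G5=0, G6=0, G7=1 → 1 — matches
Only G3 stuck-at-1 reproduces the observed 1.

G3 stuck-at-1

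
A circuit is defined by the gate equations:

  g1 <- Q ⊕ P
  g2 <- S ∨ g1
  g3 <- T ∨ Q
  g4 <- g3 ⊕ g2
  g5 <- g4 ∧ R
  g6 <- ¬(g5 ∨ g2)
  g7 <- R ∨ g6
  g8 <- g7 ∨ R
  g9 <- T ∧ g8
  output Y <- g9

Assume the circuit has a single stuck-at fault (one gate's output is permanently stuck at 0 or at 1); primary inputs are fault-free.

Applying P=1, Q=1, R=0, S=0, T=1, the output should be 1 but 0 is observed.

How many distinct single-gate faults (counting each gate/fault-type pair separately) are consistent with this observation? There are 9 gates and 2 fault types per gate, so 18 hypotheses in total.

Fault-free: g1=0, g2=0, g3=1, g4=1, g5=0, g6=1, g7=1, g8=1, g9=1 → 1. Observed 0.
  g1: stuck-at-1 ✓; others ✗
  g2: stuck-at-1 ✓; others ✗
  g3: none of the 2 fault types match ✗
  g4: none of the 2 fault types match ✗
  g5: stuck-at-1 ✓; others ✗
  g6: stuck-at-0 ✓; others ✗
  g7: stuck-at-0 ✓; others ✗
  g8: stuck-at-0 ✓; others ✗
  g9: stuck-at-0 ✓; others ✗
Consistent faults: {g1 stuck-at-1, g2 stuck-at-1, g5 stuck-at-1, g6 stuck-at-0, g7 stuck-at-0, g8 stuck-at-0, g9 stuck-at-0} — 7 in all.

7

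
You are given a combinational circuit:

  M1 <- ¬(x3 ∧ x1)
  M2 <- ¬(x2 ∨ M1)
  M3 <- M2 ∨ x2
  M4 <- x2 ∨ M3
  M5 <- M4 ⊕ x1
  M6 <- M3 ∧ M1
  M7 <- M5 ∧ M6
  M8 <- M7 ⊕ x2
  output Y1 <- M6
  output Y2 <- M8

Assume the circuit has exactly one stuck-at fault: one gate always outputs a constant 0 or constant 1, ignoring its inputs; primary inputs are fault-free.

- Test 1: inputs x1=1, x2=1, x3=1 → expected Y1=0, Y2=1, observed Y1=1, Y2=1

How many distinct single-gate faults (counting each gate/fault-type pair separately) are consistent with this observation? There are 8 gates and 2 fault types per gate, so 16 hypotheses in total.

2

Fault-free: M1=0, M2=0, M3=1, M4=1, M5=0, M6=0, M7=0, M8=1 → Y1=0, Y2=1. Observed Y1=1, Y2=1.
  M1: stuck-at-1 ✓; others ✗
  M2: none of the 2 fault types match ✗
  M3: none of the 2 fault types match ✗
  M4: none of the 2 fault types match ✗
  M5: none of the 2 fault types match ✗
  M6: stuck-at-1 ✓; others ✗
  M7: none of the 2 fault types match ✗
  M8: none of the 2 fault types match ✗
Consistent faults: {M1 stuck-at-1, M6 stuck-at-1} — 2 in all.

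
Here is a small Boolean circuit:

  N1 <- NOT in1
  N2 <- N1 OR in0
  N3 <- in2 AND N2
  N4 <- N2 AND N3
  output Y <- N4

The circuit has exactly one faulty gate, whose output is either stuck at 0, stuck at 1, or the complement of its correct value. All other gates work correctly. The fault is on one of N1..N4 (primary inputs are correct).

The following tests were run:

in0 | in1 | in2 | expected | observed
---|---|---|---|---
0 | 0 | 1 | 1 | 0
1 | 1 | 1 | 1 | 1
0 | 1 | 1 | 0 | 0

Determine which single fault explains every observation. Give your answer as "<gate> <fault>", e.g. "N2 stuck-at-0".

Fault-free values for test 1 (in0=0, in1=0, in2=1): N1=1, N2=1, N3=1, N4=1, giving Y=1. Observed 0.
Test 1: faults giving observed 0 are {N1 stuck-at-0, N1 inverted output, N2 stuck-at-0, N2 inverted output, N3 stuck-at-0, N3 inverted output, N4 stuck-at-0, N4 inverted output}.
Test 2 (in0=1, in1=1, in2=1): fault-free N1=0, N2=1, N3=1, N4=1 → 1; observed 1. Eliminates N2 stuck-at-0, N2 inverted output, N3 stuck-at-0, N3 inverted output, N4 stuck-at-0, N4 inverted output.
Test 3 (in0=0, in1=1, in2=1): fault-free N1=0, N2=0, N3=0, N4=0 → 0; observed 0. Eliminates N1 inverted output.
Only N1 stuck-at-0 is consistent with every test.

N1 stuck-at-0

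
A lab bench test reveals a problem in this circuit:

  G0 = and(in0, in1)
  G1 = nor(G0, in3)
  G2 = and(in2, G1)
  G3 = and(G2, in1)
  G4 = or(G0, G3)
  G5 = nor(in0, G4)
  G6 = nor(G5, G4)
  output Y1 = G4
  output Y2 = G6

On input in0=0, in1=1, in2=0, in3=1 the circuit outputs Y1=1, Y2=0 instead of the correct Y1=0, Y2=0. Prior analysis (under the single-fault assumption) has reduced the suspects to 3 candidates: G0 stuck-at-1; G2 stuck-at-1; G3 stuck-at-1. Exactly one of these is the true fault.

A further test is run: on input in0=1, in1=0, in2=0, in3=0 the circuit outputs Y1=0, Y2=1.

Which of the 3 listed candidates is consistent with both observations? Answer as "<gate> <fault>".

Evaluate each candidate on input in0=1, in1=0, in2=0, in3=0:
  G0 stuck-at-1: G0=1 [stuck-at-1], G1=0, G2=0, G3=0, G4=1, G5=0, G6=0 → Y1=1, Y2=0 — eliminated
  G2 stuck-at-1: G0=0, G1=1, G2=1 [stuck-at-1], G3=0, G4=0, G5=0, G6=1 → Y1=0, Y2=1 — matches
  G3 stuck-at-1: G0=0, G1=1, G2=0, G3=1 [stuck-at-1], G4=1, G5=0, G6=0 → Y1=1, Y2=0 — eliminated
Only G2 stuck-at-1 reproduces the observed Y1=0, Y2=1.

G2 stuck-at-1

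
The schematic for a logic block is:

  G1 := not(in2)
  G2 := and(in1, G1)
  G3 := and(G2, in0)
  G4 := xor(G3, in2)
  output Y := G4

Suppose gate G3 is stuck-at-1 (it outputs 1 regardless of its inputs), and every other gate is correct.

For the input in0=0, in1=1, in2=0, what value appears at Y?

1

Propagate with G3 forced: G1=1, G2=1, G3=1 [stuck-at-1], G4=1.
So Y = 1. (Without the fault it would be 0.)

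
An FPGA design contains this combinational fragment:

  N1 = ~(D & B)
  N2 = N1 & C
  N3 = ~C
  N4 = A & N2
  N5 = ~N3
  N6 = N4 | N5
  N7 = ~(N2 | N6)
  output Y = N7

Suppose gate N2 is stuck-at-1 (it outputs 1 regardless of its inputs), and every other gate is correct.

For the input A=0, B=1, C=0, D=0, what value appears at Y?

Propagate with N2 forced: N1=1, N2=1 [stuck-at-1], N3=1, N4=0, N5=0, N6=0, N7=0.
So Y = 0. (Without the fault it would be 1.)

0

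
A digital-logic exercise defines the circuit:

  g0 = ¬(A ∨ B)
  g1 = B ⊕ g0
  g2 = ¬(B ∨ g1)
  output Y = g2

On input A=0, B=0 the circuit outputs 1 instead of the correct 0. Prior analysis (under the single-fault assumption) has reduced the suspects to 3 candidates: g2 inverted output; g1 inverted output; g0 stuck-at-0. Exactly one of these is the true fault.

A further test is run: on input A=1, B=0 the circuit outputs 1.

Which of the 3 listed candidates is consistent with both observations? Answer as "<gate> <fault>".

Evaluate each candidate on input A=1, B=0:
  g2 inverted output: g0=0, g1=0, g2=0 [inverted output] → 0 — eliminated
  g1 inverted output: g0=0, g1=1 [inverted output], g2=0 → 0 — eliminated
  g0 stuck-at-0: g0=0 [stuck-at-0], g1=0, g2=1 → 1 — matches
Only g0 stuck-at-0 reproduces the observed 1.

g0 stuck-at-0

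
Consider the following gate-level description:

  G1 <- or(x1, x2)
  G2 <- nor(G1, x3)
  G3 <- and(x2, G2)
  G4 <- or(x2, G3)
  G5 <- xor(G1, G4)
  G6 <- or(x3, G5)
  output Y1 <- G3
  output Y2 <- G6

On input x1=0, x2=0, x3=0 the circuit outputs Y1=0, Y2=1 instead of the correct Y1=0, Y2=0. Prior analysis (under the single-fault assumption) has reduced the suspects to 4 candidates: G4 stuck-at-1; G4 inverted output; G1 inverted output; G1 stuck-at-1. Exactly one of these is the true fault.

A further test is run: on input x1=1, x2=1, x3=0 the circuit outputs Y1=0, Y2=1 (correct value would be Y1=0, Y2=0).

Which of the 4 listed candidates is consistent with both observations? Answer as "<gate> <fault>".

Evaluate each candidate on input x1=1, x2=1, x3=0:
  G4 stuck-at-1: G1=1, G2=0, G3=0, G4=1 [stuck-at-1], G5=0, G6=0 → Y1=0, Y2=0 — eliminated
  G4 inverted output: G1=1, G2=0, G3=0, G4=0 [inverted output], G5=1, G6=1 → Y1=0, Y2=1 — matches
  G1 inverted output: G1=0 [inverted output], G2=1, G3=1, G4=1, G5=1, G6=1 → Y1=1, Y2=1 — eliminated
  G1 stuck-at-1: G1=1 [stuck-at-1], G2=0, G3=0, G4=1, G5=0, G6=0 → Y1=0, Y2=0 — eliminated
Only G4 inverted output reproduces the observed Y1=0, Y2=1.

G4 inverted output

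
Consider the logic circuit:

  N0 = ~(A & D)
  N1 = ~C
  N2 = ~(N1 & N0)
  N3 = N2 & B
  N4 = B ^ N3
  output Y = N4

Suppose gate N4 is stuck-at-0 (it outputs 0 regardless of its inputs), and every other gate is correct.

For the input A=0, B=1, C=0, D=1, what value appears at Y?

Propagate with N4 forced: N0=1, N1=1, N2=0, N3=0, N4=0 [stuck-at-0].
So Y = 0. (Without the fault it would be 1.)

0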